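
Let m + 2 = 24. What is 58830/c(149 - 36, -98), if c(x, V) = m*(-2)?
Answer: -29415/22 ≈ -1337.0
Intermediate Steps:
m = 22 (m = -2 + 24 = 22)
c(x, V) = -44 (c(x, V) = 22*(-2) = -44)
58830/c(149 - 36, -98) = 58830/(-44) = 58830*(-1/44) = -29415/22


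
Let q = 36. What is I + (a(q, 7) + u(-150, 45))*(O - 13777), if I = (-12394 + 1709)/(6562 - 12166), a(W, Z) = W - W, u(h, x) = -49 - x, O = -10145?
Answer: 12601546157/5604 ≈ 2.2487e+6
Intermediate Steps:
a(W, Z) = 0
I = 10685/5604 (I = -10685/(-5604) = -10685*(-1/5604) = 10685/5604 ≈ 1.9067)
I + (a(q, 7) + u(-150, 45))*(O - 13777) = 10685/5604 + (0 + (-49 - 1*45))*(-10145 - 13777) = 10685/5604 + (0 + (-49 - 45))*(-23922) = 10685/5604 + (0 - 94)*(-23922) = 10685/5604 - 94*(-23922) = 10685/5604 + 2248668 = 12601546157/5604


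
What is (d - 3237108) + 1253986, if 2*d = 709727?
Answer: -3256517/2 ≈ -1.6283e+6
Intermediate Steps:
d = 709727/2 (d = (1/2)*709727 = 709727/2 ≈ 3.5486e+5)
(d - 3237108) + 1253986 = (709727/2 - 3237108) + 1253986 = -5764489/2 + 1253986 = -3256517/2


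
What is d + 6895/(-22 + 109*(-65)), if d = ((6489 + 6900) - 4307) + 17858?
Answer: 191455685/7107 ≈ 26939.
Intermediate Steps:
d = 26940 (d = (13389 - 4307) + 17858 = 9082 + 17858 = 26940)
d + 6895/(-22 + 109*(-65)) = 26940 + 6895/(-22 + 109*(-65)) = 26940 + 6895/(-22 - 7085) = 26940 + 6895/(-7107) = 26940 + 6895*(-1/7107) = 26940 - 6895/7107 = 191455685/7107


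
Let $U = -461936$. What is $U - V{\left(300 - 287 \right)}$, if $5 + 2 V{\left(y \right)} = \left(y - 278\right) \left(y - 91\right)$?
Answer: $- \frac{944537}{2} \approx -4.7227 \cdot 10^{5}$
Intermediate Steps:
$V{\left(y \right)} = - \frac{5}{2} + \frac{\left(-278 + y\right) \left(-91 + y\right)}{2}$ ($V{\left(y \right)} = - \frac{5}{2} + \frac{\left(y - 278\right) \left(y - 91\right)}{2} = - \frac{5}{2} + \frac{\left(-278 + y\right) \left(-91 + y\right)}{2}$)
$U - V{\left(300 - 287 \right)} = -461936 - \left(\frac{25293}{2} + \frac{\left(300 - 287\right)^{2}}{2} - \frac{369 \left(300 - 287\right)}{2}\right) = -461936 - \left(\frac{25293}{2} + \frac{13^{2}}{2} - \frac{4797}{2}\right) = -461936 - \left(\frac{25293}{2} + \frac{1}{2} \cdot 169 - \frac{4797}{2}\right) = -461936 - \left(\frac{25293}{2} + \frac{169}{2} - \frac{4797}{2}\right) = -461936 - \frac{20665}{2} = - \frac{944537}{2}$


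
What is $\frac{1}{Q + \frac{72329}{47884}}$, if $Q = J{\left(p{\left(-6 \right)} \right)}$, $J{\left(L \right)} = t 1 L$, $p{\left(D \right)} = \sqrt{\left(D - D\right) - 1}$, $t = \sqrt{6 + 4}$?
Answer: $\frac{3463401836}{28160258801} - \frac{2292877456 i \sqrt{10}}{28160258801} \approx 0.12299 - 0.25748 i$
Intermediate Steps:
$t = \sqrt{10} \approx 3.1623$
$p{\left(D \right)} = i$ ($p{\left(D \right)} = \sqrt{0 - 1} = \sqrt{-1} = i$)
$J{\left(L \right)} = L \sqrt{10}$ ($J{\left(L \right)} = \sqrt{10} \cdot 1 L = \sqrt{10} L = L \sqrt{10}$)
$Q = i \sqrt{10} \approx 3.1623 i$
$\frac{1}{Q + \frac{72329}{47884}} = \frac{1}{i \sqrt{10} + \frac{72329}{47884}} = \frac{1}{\frac{72329}{47884} + i \sqrt{10}}$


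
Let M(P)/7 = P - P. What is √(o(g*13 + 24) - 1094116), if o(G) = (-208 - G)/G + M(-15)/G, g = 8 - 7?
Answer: I*√1497853869/37 ≈ 1046.0*I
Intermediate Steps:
M(P) = 0 (M(P) = 7*(P - P) = 7*0 = 0)
g = 1
o(G) = (-208 - G)/G (o(G) = (-208 - G)/G + 0/G = (-208 - G)/G + 0 = (-208 - G)/G)
√(o(g*13 + 24) - 1094116) = √((-208 - (1*13 + 24))/(1*13 + 24) - 1094116) = √((-208 - (13 + 24))/(13 + 24) - 1094116) = √((-208 - 1*37)/37 - 1094116) = √((-208 - 37)/37 - 1094116) = √((1/37)*(-245) - 1094116) = √(-245/37 - 1094116) = √(-40482537/37) = I*√1497853869/37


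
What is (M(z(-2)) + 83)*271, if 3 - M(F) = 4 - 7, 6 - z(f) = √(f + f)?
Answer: 24119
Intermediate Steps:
z(f) = 6 - √2*√f (z(f) = 6 - √(f + f) = 6 - √(2*f) = 6 - √2*√f)
M(F) = 6 (M(F) = 3 - (4 - 7) = 3 - 1*(-3) = 3 + 3 = 6)
(M(z(-2)) + 83)*271 = (6 + 83)*271 = 89*271 = 24119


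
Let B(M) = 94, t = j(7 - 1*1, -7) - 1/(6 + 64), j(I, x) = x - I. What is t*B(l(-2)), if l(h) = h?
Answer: -42817/35 ≈ -1223.3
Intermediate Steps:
t = -911/70 (t = (-7 - (7 - 1*1)) - 1/(6 + 64) = (-7 - (7 - 1)) - 1/70 = (-7 - 1*6) - 1*1/70 = (-7 - 6) - 1/70 = -13 - 1/70 = -911/70 ≈ -13.014)
t*B(l(-2)) = -911/70*94 = -42817/35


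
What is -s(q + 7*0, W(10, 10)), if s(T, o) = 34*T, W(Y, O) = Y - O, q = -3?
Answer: 102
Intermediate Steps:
-s(q + 7*0, W(10, 10)) = -34*(-3 + 7*0) = -34*(-3 + 0) = -34*(-3) = -1*(-102) = 102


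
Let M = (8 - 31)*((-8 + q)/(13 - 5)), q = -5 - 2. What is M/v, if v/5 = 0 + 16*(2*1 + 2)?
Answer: 69/512 ≈ 0.13477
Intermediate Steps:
q = -7
v = 320 (v = 5*(0 + 16*(2*1 + 2)) = 5*(0 + 16*(2 + 2)) = 5*(0 + 16*4) = 5*(0 + 64) = 5*64 = 320)
M = 345/8 (M = (8 - 31)*((-8 - 7)/(13 - 5)) = -(-345)/8 = -23*(-15/8) = 345/8 ≈ 43.125)
M/v = (345/8)/320 = (345/8)*(1/320) = 69/512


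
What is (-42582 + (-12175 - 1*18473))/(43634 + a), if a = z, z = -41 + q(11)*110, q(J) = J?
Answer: -73230/44803 ≈ -1.6345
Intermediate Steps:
z = 1169 (z = -41 + 11*110 = -41 + 1210 = 1169)
a = 1169
(-42582 + (-12175 - 1*18473))/(43634 + a) = (-42582 + (-12175 - 1*18473))/(43634 + 1169) = (-42582 + (-12175 - 18473))/44803 = (-42582 - 30648)*(1/44803) = -73230*1/44803 = -73230/44803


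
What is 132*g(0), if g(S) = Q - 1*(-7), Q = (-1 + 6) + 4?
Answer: 2112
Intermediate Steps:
Q = 9 (Q = 5 + 4 = 9)
g(S) = 16 (g(S) = 9 - 1*(-7) = 9 + 7 = 16)
132*g(0) = 132*16 = 2112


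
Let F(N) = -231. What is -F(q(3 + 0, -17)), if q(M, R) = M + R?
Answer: 231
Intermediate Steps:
-F(q(3 + 0, -17)) = -1*(-231) = 231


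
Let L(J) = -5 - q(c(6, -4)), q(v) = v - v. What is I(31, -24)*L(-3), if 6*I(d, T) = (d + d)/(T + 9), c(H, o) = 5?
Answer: 31/9 ≈ 3.4444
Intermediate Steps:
I(d, T) = d/(3*(9 + T)) (I(d, T) = ((d + d)/(T + 9))/6 = ((2*d)/(9 + T))/6 = (2*d/(9 + T))/6 = d/(3*(9 + T)))
q(v) = 0
L(J) = -5 (L(J) = -5 - 1*0 = -5 + 0 = -5)
I(31, -24)*L(-3) = ((⅓)*31/(9 - 24))*(-5) = ((⅓)*31/(-15))*(-5) = ((⅓)*31*(-1/15))*(-5) = -31/45*(-5) = 31/9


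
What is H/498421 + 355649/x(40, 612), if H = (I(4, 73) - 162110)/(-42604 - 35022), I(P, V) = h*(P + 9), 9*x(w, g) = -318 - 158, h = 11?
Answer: -8845850708607921/1315474570564 ≈ -6724.5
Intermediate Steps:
x(w, g) = -476/9 (x(w, g) = (-318 - 158)/9 = (⅑)*(-476) = -476/9)
I(P, V) = 99 + 11*P (I(P, V) = 11*(P + 9) = 11*(9 + P) = 99 + 11*P)
H = 161967/77626 (H = ((99 + 11*4) - 162110)/(-42604 - 35022) = ((99 + 44) - 162110)/(-77626) = (143 - 162110)*(-1/77626) = -161967*(-1/77626) = 161967/77626 ≈ 2.0865)
H/498421 + 355649/x(40, 612) = (161967/77626)/498421 + 355649/(-476/9) = (161967/77626)*(1/498421) + 355649*(-9/476) = 161967/38690428546 - 457263/68 = -8845850708607921/1315474570564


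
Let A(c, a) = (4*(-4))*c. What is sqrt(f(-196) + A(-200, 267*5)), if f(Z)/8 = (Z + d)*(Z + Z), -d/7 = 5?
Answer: 8*sqrt(11369) ≈ 853.00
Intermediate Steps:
d = -35 (d = -7*5 = -35)
A(c, a) = -16*c
f(Z) = 16*Z*(-35 + Z) (f(Z) = 8*((Z - 35)*(Z + Z)) = 8*((-35 + Z)*(2*Z)) = 8*(2*Z*(-35 + Z)) = 16*Z*(-35 + Z))
sqrt(f(-196) + A(-200, 267*5)) = sqrt(16*(-196)*(-35 - 196) - 16*(-200)) = sqrt(16*(-196)*(-231) + 3200) = sqrt(724416 + 3200) = sqrt(727616) = 8*sqrt(11369)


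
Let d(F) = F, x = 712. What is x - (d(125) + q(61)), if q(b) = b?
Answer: 526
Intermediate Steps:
x - (d(125) + q(61)) = 712 - (125 + 61) = 712 - 1*186 = 712 - 186 = 526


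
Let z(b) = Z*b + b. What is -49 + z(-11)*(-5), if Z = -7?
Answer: -379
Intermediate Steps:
z(b) = -6*b (z(b) = -7*b + b = -6*b)
-49 + z(-11)*(-5) = -49 - 6*(-11)*(-5) = -49 + 66*(-5) = -49 - 330 = -379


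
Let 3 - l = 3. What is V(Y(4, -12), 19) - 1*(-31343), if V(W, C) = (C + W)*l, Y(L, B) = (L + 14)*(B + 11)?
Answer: 31343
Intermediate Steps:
l = 0 (l = 3 - 1*3 = 3 - 3 = 0)
Y(L, B) = (11 + B)*(14 + L) (Y(L, B) = (14 + L)*(11 + B) = (11 + B)*(14 + L))
V(W, C) = 0 (V(W, C) = (C + W)*0 = 0)
V(Y(4, -12), 19) - 1*(-31343) = 0 - 1*(-31343) = 0 + 31343 = 31343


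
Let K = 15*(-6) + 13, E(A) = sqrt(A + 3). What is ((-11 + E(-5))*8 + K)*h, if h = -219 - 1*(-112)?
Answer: 17655 - 856*I*sqrt(2) ≈ 17655.0 - 1210.6*I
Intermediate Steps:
E(A) = sqrt(3 + A)
h = -107 (h = -219 + 112 = -107)
K = -77 (K = -90 + 13 = -77)
((-11 + E(-5))*8 + K)*h = ((-11 + sqrt(3 - 5))*8 - 77)*(-107) = ((-11 + sqrt(-2))*8 - 77)*(-107) = ((-11 + I*sqrt(2))*8 - 77)*(-107) = ((-88 + 8*I*sqrt(2)) - 77)*(-107) = (-165 + 8*I*sqrt(2))*(-107) = 17655 - 856*I*sqrt(2)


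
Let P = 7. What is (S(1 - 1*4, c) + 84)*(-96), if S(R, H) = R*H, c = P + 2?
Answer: -5472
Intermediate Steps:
c = 9 (c = 7 + 2 = 9)
S(R, H) = H*R
(S(1 - 1*4, c) + 84)*(-96) = (9*(1 - 1*4) + 84)*(-96) = (9*(1 - 4) + 84)*(-96) = (9*(-3) + 84)*(-96) = (-27 + 84)*(-96) = 57*(-96) = -5472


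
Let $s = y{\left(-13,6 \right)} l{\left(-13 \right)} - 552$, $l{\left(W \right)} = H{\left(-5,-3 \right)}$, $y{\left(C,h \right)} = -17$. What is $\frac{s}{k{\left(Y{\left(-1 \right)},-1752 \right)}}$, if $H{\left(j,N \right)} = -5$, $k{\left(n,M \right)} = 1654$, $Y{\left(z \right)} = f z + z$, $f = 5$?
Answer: $- \frac{467}{1654} \approx -0.28235$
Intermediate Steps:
$Y{\left(z \right)} = 6 z$ ($Y{\left(z \right)} = 5 z + z = 6 z$)
$l{\left(W \right)} = -5$
$s = -467$ ($s = \left(-17\right) \left(-5\right) - 552 = 85 - 552 = -467$)
$\frac{s}{k{\left(Y{\left(-1 \right)},-1752 \right)}} = - \frac{467}{1654}$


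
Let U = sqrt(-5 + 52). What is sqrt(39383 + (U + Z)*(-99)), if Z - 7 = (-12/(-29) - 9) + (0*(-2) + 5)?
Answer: sqrt(32836874 - 83259*sqrt(47))/29 ≈ 195.87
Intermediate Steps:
Z = 99/29 (Z = 7 + ((-12/(-29) - 9) + (0*(-2) + 5)) = 7 + ((-12*(-1/29) - 9) + (0 + 5)) = 7 + ((12/29 - 9) + 5) = 7 + (-249/29 + 5) = 7 - 104/29 = 99/29 ≈ 3.4138)
U = sqrt(47) ≈ 6.8557
sqrt(39383 + (U + Z)*(-99)) = sqrt(39383 + (sqrt(47) + 99/29)*(-99)) = sqrt(39383 + (99/29 + sqrt(47))*(-99)) = sqrt(39383 + (-9801/29 - 99*sqrt(47))) = sqrt(1132306/29 - 99*sqrt(47))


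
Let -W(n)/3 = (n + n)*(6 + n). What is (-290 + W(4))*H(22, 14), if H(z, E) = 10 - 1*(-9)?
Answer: -10070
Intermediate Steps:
W(n) = -6*n*(6 + n) (W(n) = -3*(n + n)*(6 + n) = -3*2*n*(6 + n) = -6*n*(6 + n))
H(z, E) = 19 (H(z, E) = 10 + 9 = 19)
(-290 + W(4))*H(22, 14) = (-290 - 6*4*(6 + 4))*19 = (-290 - 6*4*10)*19 = (-290 - 240)*19 = -530*19 = -10070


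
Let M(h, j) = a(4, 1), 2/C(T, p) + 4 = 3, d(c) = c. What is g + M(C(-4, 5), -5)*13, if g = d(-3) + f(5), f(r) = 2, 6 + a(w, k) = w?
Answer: -27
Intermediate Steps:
a(w, k) = -6 + w
C(T, p) = -2 (C(T, p) = 2/(-4 + 3) = 2/(-1) = 2*(-1) = -2)
M(h, j) = -2 (M(h, j) = -6 + 4 = -2)
g = -1 (g = -3 + 2 = -1)
g + M(C(-4, 5), -5)*13 = -1 - 2*13 = -1 - 26 = -27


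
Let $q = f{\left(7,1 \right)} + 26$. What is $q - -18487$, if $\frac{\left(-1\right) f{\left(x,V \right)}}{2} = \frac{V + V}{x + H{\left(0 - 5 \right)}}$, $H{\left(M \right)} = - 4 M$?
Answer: $\frac{499847}{27} \approx 18513.0$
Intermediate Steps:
$f{\left(x,V \right)} = - \frac{4 V}{20 + x}$ ($f{\left(x,V \right)} = - 2 \frac{V + V}{x - 4 \left(0 - 5\right)} = - 2 \frac{2 V}{x - -20} = - 2 \frac{2 V}{x + 20} = - 2 \frac{2 V}{20 + x} = - \frac{4 V}{20 + x}$)
$q = \frac{698}{27}$ ($q = \left(-4\right) 1 \frac{1}{20 + 7} + 26 = \left(-4\right) 1 \cdot \frac{1}{27} + 26 = - \frac{4}{27} + 26 = \frac{698}{27} \approx 25.852$)
$q - -18487 = \frac{698}{27} - -18487 = \frac{698}{27} + 18487 = \frac{499847}{27}$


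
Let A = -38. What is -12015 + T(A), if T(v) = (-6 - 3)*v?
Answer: -11673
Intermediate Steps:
T(v) = -9*v
-12015 + T(A) = -12015 - 9*(-38) = -12015 + 342 = -11673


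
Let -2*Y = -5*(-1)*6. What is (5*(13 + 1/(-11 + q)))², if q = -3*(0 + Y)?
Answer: 4906225/1156 ≈ 4244.1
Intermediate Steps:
Y = -15 (Y = -(-5*(-1))*6/2 = -5*6/2 = -½*30 = -15)
q = 45 (q = -3*(0 - 15) = -3*(-15) = 45)
(5*(13 + 1/(-11 + q)))² = (5*(13 + 1/(-11 + 45)))² = (5*(13 + 1/34))² = (5*(443/34))² = (2215/34)² = 4906225/1156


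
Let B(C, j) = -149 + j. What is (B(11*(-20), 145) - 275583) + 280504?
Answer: 4917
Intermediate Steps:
(B(11*(-20), 145) - 275583) + 280504 = ((-149 + 145) - 275583) + 280504 = (-4 - 275583) + 280504 = -275587 + 280504 = 4917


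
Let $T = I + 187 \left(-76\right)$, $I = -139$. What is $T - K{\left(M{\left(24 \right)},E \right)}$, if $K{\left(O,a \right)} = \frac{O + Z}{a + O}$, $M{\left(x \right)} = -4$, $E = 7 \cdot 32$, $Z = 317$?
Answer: $- \frac{3157533}{220} \approx -14352.0$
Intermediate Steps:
$E = 224$
$K{\left(O,a \right)} = \frac{317 + O}{O + a}$ ($K{\left(O,a \right)} = \frac{O + 317}{a + O} = \frac{317 + O}{O + a}$)
$T = -14351$ ($T = -139 + 187 \left(-76\right) = -139 - 14212 = -14351$)
$T - K{\left(M{\left(24 \right)},E \right)} = -14351 - \frac{317 - 4}{-4 + 224} = -14351 - \frac{1}{220} \cdot 313 = -14351 - \frac{313}{220} = - \frac{3157533}{220}$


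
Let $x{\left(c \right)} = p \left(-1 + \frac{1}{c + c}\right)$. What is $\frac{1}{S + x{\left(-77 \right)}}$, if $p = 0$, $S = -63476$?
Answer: $- \frac{1}{63476} \approx -1.5754 \cdot 10^{-5}$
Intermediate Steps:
$x{\left(c \right)} = 0$ ($x{\left(c \right)} = 0 \left(-1 + \frac{1}{c + c}\right) = 0 \left(-1 + \frac{1}{2 c}\right) = 0$)
$\frac{1}{S + x{\left(-77 \right)}} = \frac{1}{-63476 + 0} = \frac{1}{-63476} = - \frac{1}{63476}$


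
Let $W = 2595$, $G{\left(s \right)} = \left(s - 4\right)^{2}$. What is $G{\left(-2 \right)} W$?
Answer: $93420$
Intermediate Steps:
$G{\left(s \right)} = \left(-4 + s\right)^{2}$
$G{\left(-2 \right)} W = \left(-4 - 2\right)^{2} \cdot 2595 = \left(-6\right)^{2} \cdot 2595 = 36 \cdot 2595 = 93420$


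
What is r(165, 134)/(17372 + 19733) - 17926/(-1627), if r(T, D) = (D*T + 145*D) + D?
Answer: 732947828/60369835 ≈ 12.141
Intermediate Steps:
r(T, D) = 146*D + D*T (r(T, D) = (145*D + D*T) + D = 146*D + D*T)
r(165, 134)/(17372 + 19733) - 17926/(-1627) = (134*(146 + 165))/(17372 + 19733) - 17926/(-1627) = (134*311)/37105 - 17926*(-1/1627) = 41674*(1/37105) + 17926/1627 = 41674/37105 + 17926/1627 = 732947828/60369835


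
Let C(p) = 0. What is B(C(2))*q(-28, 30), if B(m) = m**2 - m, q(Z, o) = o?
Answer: 0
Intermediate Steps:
B(C(2))*q(-28, 30) = (0*(-1 + 0))*30 = (0*(-1))*30 = 0*30 = 0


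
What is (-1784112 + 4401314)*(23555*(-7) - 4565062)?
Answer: -12379226748294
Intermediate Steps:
(-1784112 + 4401314)*(23555*(-7) - 4565062) = 2617202*(-164885 - 4565062) = 2617202*(-4729947) = -12379226748294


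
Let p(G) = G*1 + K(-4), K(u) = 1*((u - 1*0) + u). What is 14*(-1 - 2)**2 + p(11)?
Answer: 129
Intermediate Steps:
K(u) = 2*u (K(u) = 1*((u + 0) + u) = 1*(u + u) = 1*(2*u) = 2*u)
p(G) = -8 + G (p(G) = G*1 + 2*(-4) = G - 8 = -8 + G)
14*(-1 - 2)**2 + p(11) = 14*(-1 - 2)**2 + (-8 + 11) = 14*(-3)**2 + 3 = 14*9 + 3 = 126 + 3 = 129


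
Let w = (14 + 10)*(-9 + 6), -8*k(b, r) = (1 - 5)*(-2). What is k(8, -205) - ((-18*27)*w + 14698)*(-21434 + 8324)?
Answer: 651435899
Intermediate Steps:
k(b, r) = -1 (k(b, r) = -(1 - 5)*(-2)/8 = -(-1)*(-2)/2 = -⅛*8 = -1)
w = -72 (w = 24*(-3) = -72)
k(8, -205) - ((-18*27)*w + 14698)*(-21434 + 8324) = -1 - (-18*27*(-72) + 14698)*(-21434 + 8324) = -1 - (-486*(-72) + 14698)*(-13110) = -1 - (34992 + 14698)*(-13110) = -1 - 49690*(-13110) = -1 - 1*(-651435900) = -1 + 651435900 = 651435899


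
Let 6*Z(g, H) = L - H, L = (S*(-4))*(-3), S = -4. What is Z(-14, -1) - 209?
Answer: -1301/6 ≈ -216.83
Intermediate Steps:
L = -48 (L = -4*(-4)*(-3) = 16*(-3) = -48)
Z(g, H) = -8 - H/6 (Z(g, H) = (-48 - H)/6 = -8 - H/6)
Z(-14, -1) - 209 = (-8 - 1/6*(-1)) - 209 = (-8 + 1/6) - 209 = -47/6 - 209 = -1301/6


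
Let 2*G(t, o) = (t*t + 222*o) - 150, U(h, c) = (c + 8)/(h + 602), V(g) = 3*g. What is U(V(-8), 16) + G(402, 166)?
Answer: 28655229/289 ≈ 99153.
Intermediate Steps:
U(h, c) = (8 + c)/(602 + h)
G(t, o) = -75 + t**2/2 + 111*o (G(t, o) = ((t*t + 222*o) - 150)/2 = ((t**2 + 222*o) - 150)/2 = (-150 + t**2 + 222*o)/2 = -75 + t**2/2 + 111*o)
U(V(-8), 16) + G(402, 166) = (8 + 16)/(602 + 3*(-8)) + (-75 + (1/2)*402**2 + 111*166) = 24/(602 - 24) + (-75 + (1/2)*161604 + 18426) = 24/578 + (-75 + 80802 + 18426) = (1/578)*24 + 99153 = 12/289 + 99153 = 28655229/289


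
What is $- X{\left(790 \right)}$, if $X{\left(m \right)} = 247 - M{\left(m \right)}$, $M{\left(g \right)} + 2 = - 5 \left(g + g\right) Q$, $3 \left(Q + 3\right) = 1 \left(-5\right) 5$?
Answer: $\frac{267853}{3} \approx 89284.0$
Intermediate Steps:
$Q = - \frac{34}{3}$ ($Q = -3 + \frac{1 \left(-5\right) 5}{3} = -3 + \frac{\left(-5\right) 5}{3} = -3 + \frac{1}{3} \left(-25\right) = -3 - \frac{25}{3} = - \frac{34}{3} \approx -11.333$)
$M{\left(g \right)} = -2 + \frac{340 g}{3}$ ($M{\left(g \right)} = -2 + - 5 \left(g + g\right) \left(- \frac{34}{3}\right) = -2 + - 5 \cdot 2 g \left(- \frac{34}{3}\right) = -2 + - 10 g \left(- \frac{34}{3}\right) = -2 + \frac{340 g}{3}$)
$X{\left(m \right)} = 249 - \frac{340 m}{3}$ ($X{\left(m \right)} = 247 - \left(-2 + \frac{340 m}{3}\right) = 249 - \frac{340 m}{3}$)
$- X{\left(790 \right)} = - (249 - \frac{268600}{3}) = \left(-1\right) \left(- \frac{267853}{3}\right) = \frac{267853}{3}$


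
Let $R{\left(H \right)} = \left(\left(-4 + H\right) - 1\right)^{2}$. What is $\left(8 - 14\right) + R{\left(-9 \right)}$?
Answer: $190$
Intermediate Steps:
$R{\left(H \right)} = \left(-5 + H\right)^{2}$
$\left(8 - 14\right) + R{\left(-9 \right)} = \left(8 - 14\right) + \left(-5 - 9\right)^{2} = -6 + \left(-14\right)^{2} = -6 + 196 = 190$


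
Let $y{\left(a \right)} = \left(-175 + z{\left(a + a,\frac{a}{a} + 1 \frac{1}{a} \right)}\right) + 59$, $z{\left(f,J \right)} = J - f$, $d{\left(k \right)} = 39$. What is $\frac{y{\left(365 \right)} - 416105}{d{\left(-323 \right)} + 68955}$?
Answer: $- \frac{152186749}{25182810} \approx -6.0433$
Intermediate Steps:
$y{\left(a \right)} = -115 + \frac{1}{a} - 2 a$ ($y{\left(a \right)} = \left(-175 - \left(- \frac{1}{a} + 2 a - \frac{a}{a}\right)\right) + 59 = \left(-175 - \left(-1 - \frac{1}{a} + 2 a\right)\right) + 59 = \left(-175 + \left(1 + \frac{1}{a} - 2 a\right)\right) + 59 = \left(-174 + \frac{1}{a} - 2 a\right) + 59 = -115 + \frac{1}{a} - 2 a$)
$\frac{y{\left(365 \right)} - 416105}{d{\left(-323 \right)} + 68955} = \frac{\left(-115 + \frac{1}{365} - 730\right) - 416105}{39 + 68955} = \frac{\left(-115 + \frac{1}{365} - 730\right) - 416105}{68994} = \left(- \frac{308424}{365} - 416105\right) \frac{1}{68994} = \left(- \frac{152186749}{365}\right) \frac{1}{68994} = - \frac{152186749}{25182810}$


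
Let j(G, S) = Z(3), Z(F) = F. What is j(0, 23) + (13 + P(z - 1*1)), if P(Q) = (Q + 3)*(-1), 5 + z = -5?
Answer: 24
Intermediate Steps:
j(G, S) = 3
z = -10 (z = -5 - 5 = -10)
P(Q) = -3 - Q (P(Q) = (3 + Q)*(-1) = -3 - Q)
j(0, 23) + (13 + P(z - 1*1)) = 3 + (13 + (-3 - (-10 - 1*1))) = 3 + (13 + (-3 - (-10 - 1))) = 3 + (13 + (-3 - 1*(-11))) = 3 + (13 + (-3 + 11)) = 3 + (13 + 8) = 3 + 21 = 24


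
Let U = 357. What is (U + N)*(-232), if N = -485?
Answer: 29696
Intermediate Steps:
(U + N)*(-232) = (357 - 485)*(-232) = -128*(-232) = 29696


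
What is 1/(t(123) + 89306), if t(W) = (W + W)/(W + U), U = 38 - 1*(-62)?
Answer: 223/19915484 ≈ 1.1197e-5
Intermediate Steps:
U = 100 (U = 38 + 62 = 100)
t(W) = 2*W/(100 + W) (t(W) = (W + W)/(W + 100) = (2*W)/(100 + W) = 2*W/(100 + W))
1/(t(123) + 89306) = 1/(2*123/(100 + 123) + 89306) = 1/(2*123/223 + 89306) = 1/(2*123*(1/223) + 89306) = 1/(246/223 + 89306) = 1/(19915484/223) = 223/19915484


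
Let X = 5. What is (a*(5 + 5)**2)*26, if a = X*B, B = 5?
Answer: 65000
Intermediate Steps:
a = 25 (a = 5*5 = 25)
(a*(5 + 5)**2)*26 = (25*(5 + 5)**2)*26 = (25*10**2)*26 = (25*100)*26 = 2500*26 = 65000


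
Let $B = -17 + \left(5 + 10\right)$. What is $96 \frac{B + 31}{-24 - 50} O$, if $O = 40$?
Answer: $- \frac{55680}{37} \approx -1504.9$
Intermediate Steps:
$B = -2$ ($B = -17 + 15 = -2$)
$96 \frac{B + 31}{-24 - 50} O = 96 \frac{-2 + 31}{-24 - 50} \cdot 40 = 96 \frac{29}{-74} \cdot 40 = 96 \cdot 29 \left(- \frac{1}{74}\right) 40 = 96 \left(- \frac{29}{74}\right) 40 = \left(- \frac{1392}{37}\right) 40 = - \frac{55680}{37}$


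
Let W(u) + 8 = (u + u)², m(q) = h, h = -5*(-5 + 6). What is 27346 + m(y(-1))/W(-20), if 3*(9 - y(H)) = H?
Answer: 43534827/1592 ≈ 27346.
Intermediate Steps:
h = -5 (h = -5*1 = -5)
y(H) = 9 - H/3
m(q) = -5
W(u) = -8 + 4*u² (W(u) = -8 + (u + u)² = -8 + (2*u)² = -8 + 4*u²)
27346 + m(y(-1))/W(-20) = 27346 - 5/(-8 + 4*(-20)²) = 27346 - 5/(-8 + 4*400) = 27346 - 5/(-8 + 1600) = 27346 - 5/1592 = 43534827/1592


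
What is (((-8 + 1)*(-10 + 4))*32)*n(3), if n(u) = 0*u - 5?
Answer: -6720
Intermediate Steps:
n(u) = -5 (n(u) = 0 - 5 = -5)
(((-8 + 1)*(-10 + 4))*32)*n(3) = (((-8 + 1)*(-10 + 4))*32)*(-5) = (-7*(-6)*32)*(-5) = (42*32)*(-5) = 1344*(-5) = -6720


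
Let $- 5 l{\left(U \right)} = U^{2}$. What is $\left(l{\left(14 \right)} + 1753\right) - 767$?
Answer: $\frac{4734}{5} \approx 946.8$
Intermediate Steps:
$l{\left(U \right)} = - \frac{U^{2}}{5}$
$\left(l{\left(14 \right)} + 1753\right) - 767 = \left(- \frac{14^{2}}{5} + 1753\right) - 767 = \left(\left(- \frac{1}{5}\right) 196 + 1753\right) - 767 = \left(- \frac{196}{5} + 1753\right) - 767 = \frac{8569}{5} - 767 = \frac{4734}{5}$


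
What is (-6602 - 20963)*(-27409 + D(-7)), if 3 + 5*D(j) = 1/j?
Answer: 5288824881/7 ≈ 7.5555e+8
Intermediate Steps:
D(j) = -3/5 + 1/(5*j)
(-6602 - 20963)*(-27409 + D(-7)) = (-6602 - 20963)*(-27409 + (1/5)*(1 - 3*(-7))/(-7)) = -27565*(-27409 + (1/5)*(-1/7)*(1 + 21)) = -27565*(-27409 + (1/5)*(-1/7)*22) = -27565*(-27409 - 22/35) = -27565*(-959337/35) = 5288824881/7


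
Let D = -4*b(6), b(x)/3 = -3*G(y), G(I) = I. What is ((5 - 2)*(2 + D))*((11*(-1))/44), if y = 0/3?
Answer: -3/2 ≈ -1.5000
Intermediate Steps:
y = 0 (y = 0*(⅓) = 0)
b(x) = 0 (b(x) = 3*(-3*0) = 3*0 = 0)
D = 0 (D = -4*0 = 0)
((5 - 2)*(2 + D))*((11*(-1))/44) = ((5 - 2)*(2 + 0))*((11*(-1))/44) = (3*2)*(-11*1/44) = 6*(-¼) = -3/2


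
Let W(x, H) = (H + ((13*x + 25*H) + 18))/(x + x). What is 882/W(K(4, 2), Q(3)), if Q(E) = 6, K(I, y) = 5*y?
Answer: 2205/38 ≈ 58.026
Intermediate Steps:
W(x, H) = (18 + 13*x + 26*H)/(2*x) (W(x, H) = (H + (18 + 13*x + 25*H))/((2*x)) = (18 + 13*x + 26*H)*(1/(2*x)) = (18 + 13*x + 26*H)/(2*x))
882/W(K(4, 2), Q(3)) = 882/(((18 + 13*(5*2) + 26*6)/(2*((5*2))))) = 882/(((½)*(18 + 13*10 + 156)/10)) = 882/(((½)*(⅒)*(18 + 130 + 156))) = 882/(((½)*(⅒)*304)) = 882/(76/5) = 882*(5/76) = 2205/38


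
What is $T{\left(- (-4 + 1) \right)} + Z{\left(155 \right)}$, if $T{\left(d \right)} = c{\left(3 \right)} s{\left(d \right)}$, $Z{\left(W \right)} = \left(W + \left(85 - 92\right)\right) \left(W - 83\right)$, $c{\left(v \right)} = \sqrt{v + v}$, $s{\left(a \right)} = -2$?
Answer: $10656 - 2 \sqrt{6} \approx 10651.0$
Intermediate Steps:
$c{\left(v \right)} = \sqrt{2} \sqrt{v}$ ($c{\left(v \right)} = \sqrt{2 v} = \sqrt{2} \sqrt{v}$)
$Z{\left(W \right)} = \left(-83 + W\right) \left(-7 + W\right)$ ($Z{\left(W \right)} = \left(W - 7\right) \left(-83 + W\right) = \left(-7 + W\right) \left(-83 + W\right) = \left(-83 + W\right) \left(-7 + W\right)$)
$T{\left(d \right)} = - 2 \sqrt{6}$ ($T{\left(d \right)} = \sqrt{2} \sqrt{3} \left(-2\right) = \sqrt{6} \left(-2\right) = - 2 \sqrt{6}$)
$T{\left(- (-4 + 1) \right)} + Z{\left(155 \right)} = - 2 \sqrt{6} + \left(581 + 155^{2} - 13950\right) = - 2 \sqrt{6} + \left(581 + 24025 - 13950\right) = - 2 \sqrt{6} + 10656 = 10656 - 2 \sqrt{6}$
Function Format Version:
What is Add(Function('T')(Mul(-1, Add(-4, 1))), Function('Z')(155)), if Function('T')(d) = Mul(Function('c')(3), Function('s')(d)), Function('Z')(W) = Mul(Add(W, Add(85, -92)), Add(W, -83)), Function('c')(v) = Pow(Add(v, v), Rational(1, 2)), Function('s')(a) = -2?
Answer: Add(10656, Mul(-2, Pow(6, Rational(1, 2)))) ≈ 10651.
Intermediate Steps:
Function('c')(v) = Mul(Pow(2, Rational(1, 2)), Pow(v, Rational(1, 2))) (Function('c')(v) = Pow(Mul(2, v), Rational(1, 2)) = Mul(Pow(2, Rational(1, 2)), Pow(v, Rational(1, 2))))
Function('Z')(W) = Mul(Add(-83, W), Add(-7, W)) (Function('Z')(W) = Mul(Add(W, -7), Add(-83, W)) = Mul(Add(-7, W), Add(-83, W)) = Mul(Add(-83, W), Add(-7, W)))
Function('T')(d) = Mul(-2, Pow(6, Rational(1, 2))) (Function('T')(d) = Mul(Mul(Pow(2, Rational(1, 2)), Pow(3, Rational(1, 2))), -2) = Mul(Pow(6, Rational(1, 2)), -2) = Mul(-2, Pow(6, Rational(1, 2))))
Add(Function('T')(Mul(-1, Add(-4, 1))), Function('Z')(155)) = Add(Mul(-2, Pow(6, Rational(1, 2))), Add(581, Pow(155, 2), Mul(-90, 155))) = Add(Mul(-2, Pow(6, Rational(1, 2))), Add(581, 24025, -13950)) = Add(Mul(-2, Pow(6, Rational(1, 2))), 10656) = Add(10656, Mul(-2, Pow(6, Rational(1, 2))))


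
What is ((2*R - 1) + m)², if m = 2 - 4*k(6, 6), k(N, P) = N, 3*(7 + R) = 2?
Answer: 11449/9 ≈ 1272.1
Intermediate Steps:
R = -19/3 (R = -7 + (⅓)*2 = -7 + ⅔ = -19/3 ≈ -6.3333)
m = -22 (m = 2 - 4*6 = 2 - 24 = -22)
((2*R - 1) + m)² = ((2*(-19/3) - 1) - 22)² = ((-38/3 - 1) - 22)² = (-41/3 - 22)² = (-107/3)² = 11449/9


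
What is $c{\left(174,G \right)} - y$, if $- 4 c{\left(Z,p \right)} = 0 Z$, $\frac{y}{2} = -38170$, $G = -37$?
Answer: $76340$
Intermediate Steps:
$y = -76340$ ($y = 2 \left(-38170\right) = -76340$)
$c{\left(Z,p \right)} = 0$ ($c{\left(Z,p \right)} = - \frac{0 Z}{4} = \left(- \frac{1}{4}\right) 0 = 0$)
$c{\left(174,G \right)} - y = 0 - -76340 = 0 + 76340 = 76340$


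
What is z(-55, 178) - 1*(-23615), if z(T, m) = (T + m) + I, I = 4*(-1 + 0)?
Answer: 23734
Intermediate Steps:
I = -4 (I = 4*(-1) = -4)
z(T, m) = -4 + T + m (z(T, m) = (T + m) - 4 = -4 + T + m)
z(-55, 178) - 1*(-23615) = (-4 - 55 + 178) - 1*(-23615) = 119 + 23615 = 23734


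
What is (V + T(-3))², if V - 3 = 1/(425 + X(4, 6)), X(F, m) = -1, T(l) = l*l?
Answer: 25897921/179776 ≈ 144.06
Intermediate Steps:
T(l) = l²
V = 1273/424 (V = 3 + 1/(425 - 1) = 3 + 1/424 = 1273/424 ≈ 3.0024)
(V + T(-3))² = (1273/424 + (-3)²)² = (1273/424 + 9)² = (5089/424)² = 25897921/179776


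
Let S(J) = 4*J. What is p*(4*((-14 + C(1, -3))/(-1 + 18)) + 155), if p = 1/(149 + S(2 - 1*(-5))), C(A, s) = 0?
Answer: 2579/3009 ≈ 0.85710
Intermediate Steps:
p = 1/177 (p = 1/(149 + 4*(2 - 1*(-5))) = 1/(149 + 4*(2 + 5)) = 1/(149 + 4*7) = 1/(149 + 28) = 1/177 ≈ 0.0056497)
p*(4*((-14 + C(1, -3))/(-1 + 18)) + 155) = (4*((-14 + 0)/(-1 + 18)) + 155)/177 = (4*(-14/17) + 155)/177 = (-56/17 + 155)/177 = (1/177)*(2579/17) = 2579/3009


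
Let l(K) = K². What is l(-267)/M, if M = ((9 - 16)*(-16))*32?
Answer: 71289/3584 ≈ 19.891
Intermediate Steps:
M = 3584 (M = -7*(-16)*32 = 112*32 = 3584)
l(-267)/M = (-267)²/3584 = 71289*(1/3584) = 71289/3584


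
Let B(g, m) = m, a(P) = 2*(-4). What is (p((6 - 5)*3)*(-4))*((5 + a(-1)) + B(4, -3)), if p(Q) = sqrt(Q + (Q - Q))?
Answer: 24*sqrt(3) ≈ 41.569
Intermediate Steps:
a(P) = -8
p(Q) = sqrt(Q) (p(Q) = sqrt(Q + 0) = sqrt(Q))
(p((6 - 5)*3)*(-4))*((5 + a(-1)) + B(4, -3)) = (sqrt((6 - 5)*3)*(-4))*((5 - 8) - 3) = (sqrt(1*3)*(-4))*(-3 - 3) = (sqrt(3)*(-4))*(-6) = -4*sqrt(3)*(-6) = 24*sqrt(3)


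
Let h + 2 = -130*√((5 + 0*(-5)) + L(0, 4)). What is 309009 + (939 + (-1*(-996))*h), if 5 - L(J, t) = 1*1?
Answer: -80484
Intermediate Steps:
L(J, t) = 4 (L(J, t) = 5 - 1 = 4)
h = -392 (h = -2 - 130*√((5 + 0*(-5)) + 4) = -2 - 130*√((5 + 0) + 4) = -2 - 130*√(5 + 4) = -2 - 130*√9 = -2 - 130*3 = -2 - 390 = -392)
309009 + (939 + (-1*(-996))*h) = 309009 + (939 - 1*(-996)*(-392)) = 309009 + (939 + 996*(-392)) = 309009 + (939 - 390432) = 309009 - 389493 = -80484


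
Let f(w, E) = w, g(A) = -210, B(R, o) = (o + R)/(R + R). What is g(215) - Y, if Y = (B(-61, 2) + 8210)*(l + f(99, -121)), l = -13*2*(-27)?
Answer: -802370499/122 ≈ -6.5768e+6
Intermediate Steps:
B(R, o) = (R + o)/(2*R) (B(R, o) = (R + o)/((2*R)) = (R + o)*(1/(2*R)) = (R + o)/(2*R))
l = 702 (l = -26*(-27) = 702)
Y = 802344879/122 (Y = ((1/2)*(-61 + 2)/(-61) + 8210)*(702 + 99) = ((1/2)*(-1/61)*(-59) + 8210)*801 = (59/122 + 8210)*801 = (1001679/122)*801 = 802344879/122 ≈ 6.5766e+6)
g(215) - Y = -210 - 1*802344879/122 = -210 - 802344879/122 = -802370499/122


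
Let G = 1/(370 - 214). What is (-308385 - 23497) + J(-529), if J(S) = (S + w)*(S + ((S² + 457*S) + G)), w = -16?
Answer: -3245040317/156 ≈ -2.0802e+7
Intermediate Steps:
G = 1/156 ≈ 0.0064103
J(S) = (-16 + S)*(1/156 + S² + 458*S) (J(S) = (S - 16)*(S + ((S² + 457*S) + 1/156)) = (-16 + S)*(S + (1/156 + S² + 457*S)) = (-16 + S)*(1/156 + S² + 458*S))
(-308385 - 23497) + J(-529) = (-308385 - 23497) + (-4/39 + (-529)³ + 442*(-529)² - 1143167/156*(-529)) = -331882 + (-4/39 - 148035889 + 442*279841 + 604735343/156) = -331882 + (-4/39 - 148035889 + 123689722 + 604735343/156) = -331882 - 3193266725/156 = -3245040317/156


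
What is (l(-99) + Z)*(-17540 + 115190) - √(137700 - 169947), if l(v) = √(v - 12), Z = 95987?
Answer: 9373130550 - 3*I*√3583 + 97650*I*√111 ≈ 9.3731e+9 + 1.0286e+6*I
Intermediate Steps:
l(v) = √(-12 + v)
(l(-99) + Z)*(-17540 + 115190) - √(137700 - 169947) = (√(-12 - 99) + 95987)*(-17540 + 115190) - √(137700 - 169947) = (√(-111) + 95987)*97650 - √(-32247) = (I*√111 + 95987)*97650 - 3*I*√3583 = (95987 + I*√111)*97650 - 3*I*√3583 = (9373130550 + 97650*I*√111) - 3*I*√3583 = 9373130550 - 3*I*√3583 + 97650*I*√111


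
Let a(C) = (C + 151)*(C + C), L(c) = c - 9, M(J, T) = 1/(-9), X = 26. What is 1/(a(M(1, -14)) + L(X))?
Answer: -81/1339 ≈ -0.060493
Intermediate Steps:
M(J, T) = -1/9
L(c) = -9 + c
a(C) = 2*C*(151 + C) (a(C) = (151 + C)*(2*C) = 2*C*(151 + C))
1/(a(M(1, -14)) + L(X)) = 1/(2*(-1/9)*(151 - 1/9) + (-9 + 26)) = 1/(2*(-1/9)*(1358/9) + 17) = 1/(-2716/81 + 17) = 1/(-1339/81) = -81/1339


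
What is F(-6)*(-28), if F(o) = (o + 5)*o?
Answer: -168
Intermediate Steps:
F(o) = o*(5 + o) (F(o) = (5 + o)*o = o*(5 + o))
F(-6)*(-28) = -6*(5 - 6)*(-28) = -6*(-1)*(-28) = 6*(-28) = -168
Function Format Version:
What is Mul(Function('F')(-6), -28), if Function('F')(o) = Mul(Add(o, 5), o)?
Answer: -168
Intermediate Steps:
Function('F')(o) = Mul(o, Add(5, o)) (Function('F')(o) = Mul(Add(5, o), o) = Mul(o, Add(5, o)))
Mul(Function('F')(-6), -28) = Mul(Mul(-6, Add(5, -6)), -28) = Mul(Mul(-6, -1), -28) = Mul(6, -28) = -168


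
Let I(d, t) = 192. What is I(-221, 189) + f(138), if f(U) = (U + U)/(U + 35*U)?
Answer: 3457/18 ≈ 192.06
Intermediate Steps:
f(U) = 1/18 (f(U) = (2*U)/((36*U)) = (2*U)*(1/(36*U)) = 1/18)
I(-221, 189) + f(138) = 192 + 1/18 = 3457/18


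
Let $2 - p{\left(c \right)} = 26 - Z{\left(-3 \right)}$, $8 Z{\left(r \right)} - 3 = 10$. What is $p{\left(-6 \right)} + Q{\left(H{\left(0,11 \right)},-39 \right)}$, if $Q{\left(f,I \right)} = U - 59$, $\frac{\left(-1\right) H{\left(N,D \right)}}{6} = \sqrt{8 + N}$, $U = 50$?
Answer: $- \frac{251}{8} \approx -31.375$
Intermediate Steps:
$Z{\left(r \right)} = \frac{13}{8}$ ($Z{\left(r \right)} = \frac{3}{8} + \frac{1}{8} \cdot 10 = \frac{3}{8} + \frac{5}{4} = \frac{13}{8}$)
$H{\left(N,D \right)} = - 6 \sqrt{8 + N}$
$Q{\left(f,I \right)} = -9$ ($Q{\left(f,I \right)} = 50 - 59 = -9$)
$p{\left(c \right)} = - \frac{179}{8}$ ($p{\left(c \right)} = 2 - \left(26 - \frac{13}{8}\right) = 2 - \frac{195}{8} = - \frac{179}{8}$)
$p{\left(-6 \right)} + Q{\left(H{\left(0,11 \right)},-39 \right)} = - \frac{179}{8} - 9 = - \frac{251}{8}$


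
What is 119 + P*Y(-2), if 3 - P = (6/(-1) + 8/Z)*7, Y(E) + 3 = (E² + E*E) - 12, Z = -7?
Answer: -252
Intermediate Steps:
Y(E) = -15 + 2*E² (Y(E) = -3 + ((E² + E*E) - 12) = -3 + ((E² + E²) - 12) = -3 + (2*E² - 12) = -3 + (-12 + 2*E²) = -15 + 2*E²)
P = 53 (P = 3 - (6/(-1) + 8/(-7))*7 = 3 - (6*(-1) + 8*(-⅐))*7 = 3 - (-6 - 8/7)*7 = 3 - (-50)*7/7 = 3 - 1*(-50) = 3 + 50 = 53)
119 + P*Y(-2) = 119 + 53*(-15 + 2*(-2)²) = 119 + 53*(-15 + 2*4) = 119 + 53*(-15 + 8) = 119 + 53*(-7) = 119 - 371 = -252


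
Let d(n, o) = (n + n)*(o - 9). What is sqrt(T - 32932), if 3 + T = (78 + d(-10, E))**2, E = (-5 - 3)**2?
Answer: sqrt(1011549) ≈ 1005.8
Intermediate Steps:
E = 64 (E = (-8)**2 = 64)
d(n, o) = 2*n*(-9 + o) (d(n, o) = (2*n)*(-9 + o) = 2*n*(-9 + o))
T = 1044481 (T = -3 + (78 + 2*(-10)*(-9 + 64))**2 = -3 + (78 + 2*(-10)*55)**2 = -3 + (78 - 1100)**2 = -3 + (-1022)**2 = -3 + 1044484 = 1044481)
sqrt(T - 32932) = sqrt(1044481 - 32932) = sqrt(1011549)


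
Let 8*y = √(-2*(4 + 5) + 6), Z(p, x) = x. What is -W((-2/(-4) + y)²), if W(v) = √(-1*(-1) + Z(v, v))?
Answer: -√(17 + 4*I*√3)/4 ≈ -1.0512 - 0.20597*I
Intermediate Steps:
y = I*√3/4 (y = √(-2*(4 + 5) + 6)/8 = √(-2*9 + 6)/8 = √(-18 + 6)/8 = √(-12)/8 = (2*I*√3)/8 = I*√3/4 ≈ 0.43301*I)
W(v) = √(1 + v) (W(v) = √(-1*(-1) + v) = √(1 + v))
-W((-2/(-4) + y)²) = -√(1 + (-2/(-4) + I*√3/4)²) = -√(1 + (-2*(-¼) + I*√3/4)²) = -√(1 + (½ + I*√3/4)²)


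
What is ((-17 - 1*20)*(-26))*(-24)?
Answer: -23088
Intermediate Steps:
((-17 - 1*20)*(-26))*(-24) = ((-17 - 20)*(-26))*(-24) = -37*(-26)*(-24) = 962*(-24) = -23088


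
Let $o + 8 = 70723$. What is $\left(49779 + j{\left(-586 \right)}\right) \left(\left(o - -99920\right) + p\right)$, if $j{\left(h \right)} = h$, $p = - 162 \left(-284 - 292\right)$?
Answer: $12984344771$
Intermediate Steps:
$o = 70715$ ($o = -8 + 70723 = 70715$)
$p = 93312$ ($p = \left(-162\right) \left(-576\right) = 93312$)
$\left(49779 + j{\left(-586 \right)}\right) \left(\left(o - -99920\right) + p\right) = \left(49779 - 586\right) \left(\left(70715 - -99920\right) + 93312\right) = 49193 \left(\left(70715 + 99920\right) + 93312\right) = 49193 \left(170635 + 93312\right) = 49193 \cdot 263947 = 12984344771$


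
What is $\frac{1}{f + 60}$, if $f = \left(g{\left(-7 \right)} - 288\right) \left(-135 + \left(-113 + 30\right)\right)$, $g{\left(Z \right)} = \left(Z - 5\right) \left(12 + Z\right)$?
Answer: $\frac{1}{75924} \approx 1.3171 \cdot 10^{-5}$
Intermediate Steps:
$g{\left(Z \right)} = \left(-5 + Z\right) \left(12 + Z\right)$
$f = 75864$ ($f = \left(\left(-60 + \left(-7\right)^{2} + 7 \left(-7\right)\right) - 288\right) \left(-135 + \left(-113 + 30\right)\right) = \left(\left(-60 + 49 - 49\right) - 288\right) \left(-135 - 83\right) = \left(-60 - 288\right) \left(-218\right) = \left(-348\right) \left(-218\right) = 75864$)
$\frac{1}{f + 60} = \frac{1}{75864 + 60} = \frac{1}{75924}$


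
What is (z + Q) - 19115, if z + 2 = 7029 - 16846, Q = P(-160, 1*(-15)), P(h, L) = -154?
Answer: -29088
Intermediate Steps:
Q = -154
z = -9819 (z = -2 + (7029 - 16846) = -2 - 9817 = -9819)
(z + Q) - 19115 = (-9819 - 154) - 19115 = -9973 - 19115 = -29088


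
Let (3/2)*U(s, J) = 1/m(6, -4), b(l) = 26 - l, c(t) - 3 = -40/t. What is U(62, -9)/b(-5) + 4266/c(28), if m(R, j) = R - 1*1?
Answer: 13885852/5115 ≈ 2714.7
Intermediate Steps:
c(t) = 3 - 40/t
m(R, j) = -1 + R (m(R, j) = R - 1 = -1 + R)
U(s, J) = 2/15 (U(s, J) = 2/(3*(-1 + 6)) = (2/3)/5 = (2/3)*(1/5) = 2/15)
U(62, -9)/b(-5) + 4266/c(28) = 2/(15*(26 - 1*(-5))) + 4266/(3 - 40/28) = 2/(15*(26 + 5)) + 4266/(3 - 40*1/28) = (2/15)/31 + 4266/(3 - 10/7) = (2/15)*(1/31) + 4266/(11/7) = 2/465 + 4266*(7/11) = 2/465 + 29862/11 = 13885852/5115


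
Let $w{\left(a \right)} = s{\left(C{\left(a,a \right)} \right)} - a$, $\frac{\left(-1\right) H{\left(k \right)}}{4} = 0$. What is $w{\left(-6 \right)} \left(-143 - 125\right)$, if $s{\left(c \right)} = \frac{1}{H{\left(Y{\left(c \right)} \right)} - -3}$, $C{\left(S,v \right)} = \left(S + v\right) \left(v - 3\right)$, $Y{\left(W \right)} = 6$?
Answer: $- \frac{5092}{3} \approx -1697.3$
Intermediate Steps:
$H{\left(k \right)} = 0$ ($H{\left(k \right)} = \left(-4\right) 0 = 0$)
$C{\left(S,v \right)} = \left(-3 + v\right) \left(S + v\right)$ ($C{\left(S,v \right)} = \left(S + v\right) \left(-3 + v\right) = \left(-3 + v\right) \left(S + v\right)$)
$s{\left(c \right)} = \frac{1}{3}$ ($s{\left(c \right)} = \frac{1}{0 - -3} = \frac{1}{0 + 3} = \frac{1}{3}$)
$w{\left(a \right)} = \frac{1}{3} - a$
$w{\left(-6 \right)} \left(-143 - 125\right) = \left(\frac{1}{3} - -6\right) \left(-143 - 125\right) = \left(\frac{1}{3} + 6\right) \left(-268\right) = \frac{19}{3} \left(-268\right) = - \frac{5092}{3}$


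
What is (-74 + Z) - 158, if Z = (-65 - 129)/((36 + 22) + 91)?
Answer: -34762/149 ≈ -233.30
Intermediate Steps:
Z = -194/149 (Z = -194/(58 + 91) = -194/149 ≈ -1.3020)
(-74 + Z) - 158 = (-74 - 194/149) - 158 = -11220/149 - 158 = -34762/149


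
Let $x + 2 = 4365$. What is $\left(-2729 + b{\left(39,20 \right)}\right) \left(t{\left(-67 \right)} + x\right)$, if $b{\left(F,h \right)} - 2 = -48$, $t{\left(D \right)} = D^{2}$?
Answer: $-24564300$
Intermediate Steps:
$b{\left(F,h \right)} = -46$ ($b{\left(F,h \right)} = 2 - 48 = -46$)
$x = 4363$ ($x = -2 + 4365 = 4363$)
$\left(-2729 + b{\left(39,20 \right)}\right) \left(t{\left(-67 \right)} + x\right) = \left(-2729 - 46\right) \left(\left(-67\right)^{2} + 4363\right) = - 2775 \left(4489 + 4363\right) = \left(-2775\right) 8852 = -24564300$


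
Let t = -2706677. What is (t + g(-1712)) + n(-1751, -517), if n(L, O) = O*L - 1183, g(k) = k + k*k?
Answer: 1126639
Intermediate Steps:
g(k) = k + k²
n(L, O) = -1183 + L*O (n(L, O) = L*O - 1183 = -1183 + L*O)
(t + g(-1712)) + n(-1751, -517) = (-2706677 - 1712*(1 - 1712)) + (-1183 - 1751*(-517)) = (-2706677 - 1712*(-1711)) + (-1183 + 905267) = (-2706677 + 2929232) + 904084 = 222555 + 904084 = 1126639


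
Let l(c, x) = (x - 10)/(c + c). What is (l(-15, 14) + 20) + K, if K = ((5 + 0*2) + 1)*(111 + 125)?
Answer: 21538/15 ≈ 1435.9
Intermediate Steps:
l(c, x) = (-10 + x)/(2*c) (l(c, x) = (-10 + x)/((2*c)) = (-10 + x)*(1/(2*c)) = (-10 + x)/(2*c))
K = 1416 (K = ((5 + 0) + 1)*236 = (5 + 1)*236 = 6*236 = 1416)
(l(-15, 14) + 20) + K = ((1/2)*(-10 + 14)/(-15) + 20) + 1416 = ((1/2)*(-1/15)*4 + 20) + 1416 = (-2/15 + 20) + 1416 = 298/15 + 1416 = 21538/15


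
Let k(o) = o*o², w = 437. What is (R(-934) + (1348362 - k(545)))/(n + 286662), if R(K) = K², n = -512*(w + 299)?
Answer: 159657907/90170 ≈ 1770.6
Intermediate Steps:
n = -376832 (n = -512*(437 + 299) = -512*736 = -376832)
k(o) = o³
(R(-934) + (1348362 - k(545)))/(n + 286662) = ((-934)² + (1348362 - 1*545³))/(-376832 + 286662) = (872356 + (1348362 - 1*161878625))/(-90170) = (872356 + (1348362 - 161878625))*(-1/90170) = (872356 - 160530263)*(-1/90170) = -159657907*(-1/90170) = 159657907/90170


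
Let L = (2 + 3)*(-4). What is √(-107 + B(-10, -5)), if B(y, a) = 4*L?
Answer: I*√187 ≈ 13.675*I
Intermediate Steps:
L = -20 (L = 5*(-4) = -20)
B(y, a) = -80 (B(y, a) = 4*(-20) = -80)
√(-107 + B(-10, -5)) = √(-107 - 80) = √(-187) = I*√187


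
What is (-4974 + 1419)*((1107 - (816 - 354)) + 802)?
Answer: -5144085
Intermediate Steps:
(-4974 + 1419)*((1107 - (816 - 354)) + 802) = -3555*((1107 - 1*462) + 802) = -3555*((1107 - 462) + 802) = -3555*(645 + 802) = -3555*1447 = -5144085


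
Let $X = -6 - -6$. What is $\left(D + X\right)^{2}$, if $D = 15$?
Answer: $225$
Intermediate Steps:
$X = 0$ ($X = -6 + 6 = 0$)
$\left(D + X\right)^{2} = \left(15 + 0\right)^{2} = 15^{2} = 225$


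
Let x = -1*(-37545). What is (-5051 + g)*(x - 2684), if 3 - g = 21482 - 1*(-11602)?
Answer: -1329319652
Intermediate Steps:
x = 37545
g = -33081 (g = 3 - (21482 - 1*(-11602)) = 3 - (21482 + 11602) = 3 - 1*33084 = 3 - 33084 = -33081)
(-5051 + g)*(x - 2684) = (-5051 - 33081)*(37545 - 2684) = -38132*34861 = -1329319652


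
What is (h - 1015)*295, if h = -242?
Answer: -370815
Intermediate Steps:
(h - 1015)*295 = (-242 - 1015)*295 = -1257*295 = -370815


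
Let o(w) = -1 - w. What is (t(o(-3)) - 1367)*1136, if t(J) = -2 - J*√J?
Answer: -1555184 - 2272*√2 ≈ -1.5584e+6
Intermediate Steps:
t(J) = -2 - J^(3/2)
(t(o(-3)) - 1367)*1136 = ((-2 - (-1 - 1*(-3))^(3/2)) - 1367)*1136 = ((-2 - (-1 + 3)^(3/2)) - 1367)*1136 = ((-2 - 2^(3/2)) - 1367)*1136 = ((-2 - 2*√2) - 1367)*1136 = (-1369 - 2*√2)*1136 = -1555184 - 2272*√2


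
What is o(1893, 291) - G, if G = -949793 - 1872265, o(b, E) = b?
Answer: 2823951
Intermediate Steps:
G = -2822058
o(1893, 291) - G = 1893 - 1*(-2822058) = 1893 + 2822058 = 2823951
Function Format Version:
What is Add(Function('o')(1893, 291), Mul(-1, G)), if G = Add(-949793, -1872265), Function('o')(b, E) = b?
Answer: 2823951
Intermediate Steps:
G = -2822058
Add(Function('o')(1893, 291), Mul(-1, G)) = Add(1893, Mul(-1, -2822058)) = Add(1893, 2822058) = 2823951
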